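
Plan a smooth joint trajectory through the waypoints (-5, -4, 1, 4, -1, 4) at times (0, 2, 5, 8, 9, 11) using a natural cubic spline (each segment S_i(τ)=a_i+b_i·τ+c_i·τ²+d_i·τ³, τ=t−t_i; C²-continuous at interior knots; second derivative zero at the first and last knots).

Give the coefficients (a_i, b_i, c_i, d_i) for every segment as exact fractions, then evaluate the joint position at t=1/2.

  seg 0: a=-5 b=3487/9354 c=0 d=595/18708
  seg 1: a=-4 b=7057/9354 c=595/3118 d=1589/42093
  seg 2: a=1 b=27301/9354 c=4963/9354 d=-16418/42093
  seg 3: a=4 b=-41429/9354 c=-9291/3118 d=11266/4677
  seg 4: a=-1 b=-29579/9354 c=13241/3118 d=-13241/18708
S(1/2) = -239943/49888

Δ: Δ0=1/2, Δ1=5/3, Δ2=1, Δ3=-5, Δ4=5/2
row 1: diag=10, rhs=7; c'=3/10, d'=7/10
row 2: denom=12−3·3/10=111/10; d'=(-4−3·7/10)/(111/10)=-61/111
row 3: denom=8−3·10/37=266/37; d'=(-36−3·-61/111)/(266/37)=-1271/266
row 4: denom=6−1·37/266=1559/266; d'=(45−1·-1271/266)/(1559/266)=13241/1559
back: M4=13241/1559
back: M3=-1271/266−37/266·13241/1559=-9291/1559
back: M2=-61/111−10/37·-9291/1559=4963/4677
back: M1=7/10−3/10·4963/4677=595/1559
M: M0=0, M1=595/1559, M2=4963/4677, M3=-9291/1559, M4=13241/1559, M5=0
seg 0: a=-5, c=M0/2=0, d=(M1−M0)/(6·2)=595/18708, b=Δ0−h0·(2M0+M1)/6=3487/9354
seg 1: a=-4, c=M1/2=595/3118, d=(M2−M1)/(6·3)=1589/42093, b=Δ1−h1·(2M1+M2)/6=7057/9354
seg 2: a=1, c=M2/2=4963/9354, d=(M3−M2)/(6·3)=-16418/42093, b=Δ2−h2·(2M2+M3)/6=27301/9354
seg 3: a=4, c=M3/2=-9291/3118, d=(M4−M3)/(6·1)=11266/4677, b=Δ3−h3·(2M3+M4)/6=-41429/9354
seg 4: a=-1, c=M4/2=13241/3118, d=(M5−M4)/(6·2)=-13241/18708, b=Δ4−h4·(2M4+M5)/6=-29579/9354
t_q=1/2 → seg 0, τ=1/2; S=-5+3487/9354·τ+0·τ²+595/18708·τ³=-239943/49888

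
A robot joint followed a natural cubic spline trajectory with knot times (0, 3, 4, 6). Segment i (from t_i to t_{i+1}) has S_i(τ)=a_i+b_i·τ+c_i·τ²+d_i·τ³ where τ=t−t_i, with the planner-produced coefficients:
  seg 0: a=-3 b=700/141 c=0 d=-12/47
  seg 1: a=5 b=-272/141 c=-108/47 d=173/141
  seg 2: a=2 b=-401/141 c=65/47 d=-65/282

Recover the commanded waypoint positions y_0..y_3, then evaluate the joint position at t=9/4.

y_0 = S_0(0) = a_0 = -3
y_1 = S_1(0) = a_1 = 5
y_2 = S_2(0) = a_2 = 2
y_3 = S_2(2) = 0
t_q=9/4 is in segment 0 (τ=9/4); S_0(τ)=3957/752

y_0=-3 y_1=5 y_2=2 y_3=0
S(9/4) = 3957/752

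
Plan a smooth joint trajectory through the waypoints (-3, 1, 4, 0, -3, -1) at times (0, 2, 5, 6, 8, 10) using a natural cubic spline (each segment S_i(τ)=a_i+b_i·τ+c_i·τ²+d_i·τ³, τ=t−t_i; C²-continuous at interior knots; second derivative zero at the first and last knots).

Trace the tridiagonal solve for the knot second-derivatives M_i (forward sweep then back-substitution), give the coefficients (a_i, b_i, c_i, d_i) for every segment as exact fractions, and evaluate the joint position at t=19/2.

Δ: Δ0=2, Δ1=1, Δ2=-4, Δ3=-3/2, Δ4=1
row 1: diag=10, rhs=-6; c'=3/10, d'=-3/5
row 2: denom=8−3·3/10=71/10; d'=(-30−3·-3/5)/(71/10)=-282/71
row 3: denom=6−1·10/71=416/71; d'=(15−1·-282/71)/(416/71)=1347/416
row 4: denom=8−2·71/208=761/104; d'=(15−2·1347/416)/(761/104)=1773/1522
back: M4=1773/1522
back: M3=1347/416−71/208·1773/1522=4323/1522
back: M2=-282/71−10/71·4323/1522=-3327/761
back: M1=-3/5−3/10·-3327/761=1083/1522
M: M0=0, M1=1083/1522, M2=-3327/761, M3=4323/1522, M4=1773/1522, M5=0
seg 0: a=-3, c=M0/2=0, d=(M1−M0)/(6·2)=361/6088, b=Δ0−h0·(2M0+M1)/6=2683/1522
seg 1: a=1, c=M1/2=1083/3044, d=(M2−M1)/(6·3)=-2579/9132, b=Δ1−h1·(2M1+M2)/6=1883/761
seg 2: a=4, c=M2/2=-3327/1522, d=(M3−M2)/(6·1)=3659/3044, b=Δ2−h2·(2M2+M3)/6=-9181/3044
seg 3: a=0, c=M3/2=4323/3044, d=(M4−M3)/(6·2)=-425/3044, b=Δ3−h3·(2M3+M4)/6=-2878/761
seg 4: a=-3, c=M4/2=1773/3044, d=(M5−M4)/(6·2)=-591/6088, b=Δ4−h4·(2M4+M5)/6=170/761
t_q=19/2 → seg 4, τ=3/2; S=-3+170/761·τ+1773/3044·τ²+-591/6088·τ³=-81921/48704

  seg 0: a=-3 b=2683/1522 c=0 d=361/6088
  seg 1: a=1 b=1883/761 c=1083/3044 d=-2579/9132
  seg 2: a=4 b=-9181/3044 c=-3327/1522 d=3659/3044
  seg 3: a=0 b=-2878/761 c=4323/3044 d=-425/3044
  seg 4: a=-3 b=170/761 c=1773/3044 d=-591/6088
S(19/2) = -81921/48704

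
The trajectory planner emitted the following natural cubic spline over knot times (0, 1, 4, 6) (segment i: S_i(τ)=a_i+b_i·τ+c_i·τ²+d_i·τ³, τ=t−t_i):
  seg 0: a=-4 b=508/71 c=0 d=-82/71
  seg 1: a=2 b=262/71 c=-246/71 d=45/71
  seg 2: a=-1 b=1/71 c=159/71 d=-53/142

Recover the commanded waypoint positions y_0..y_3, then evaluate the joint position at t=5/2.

y_0=-4 y_1=2 y_2=-1 y_3=5
S(5/2) = 1067/568

y_0 = S_0(0) = a_0 = -4
y_1 = S_1(0) = a_1 = 2
y_2 = S_2(0) = a_2 = -1
y_3 = S_2(2) = 5
t_q=5/2 is in segment 1 (τ=3/2); S_1(τ)=1067/568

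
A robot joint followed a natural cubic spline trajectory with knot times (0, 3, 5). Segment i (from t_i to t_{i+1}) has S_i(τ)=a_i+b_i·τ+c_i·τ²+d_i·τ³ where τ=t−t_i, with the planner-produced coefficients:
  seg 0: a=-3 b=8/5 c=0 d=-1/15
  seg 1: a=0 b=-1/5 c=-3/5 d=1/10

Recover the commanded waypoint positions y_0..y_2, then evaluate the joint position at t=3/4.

y_0 = S_0(0) = a_0 = -3
y_1 = S_1(0) = a_1 = 0
y_2 = S_1(2) = -2
t_q=3/4 is in segment 0 (τ=3/4); S_0(τ)=-117/64

y_0=-3 y_1=0 y_2=-2
S(3/4) = -117/64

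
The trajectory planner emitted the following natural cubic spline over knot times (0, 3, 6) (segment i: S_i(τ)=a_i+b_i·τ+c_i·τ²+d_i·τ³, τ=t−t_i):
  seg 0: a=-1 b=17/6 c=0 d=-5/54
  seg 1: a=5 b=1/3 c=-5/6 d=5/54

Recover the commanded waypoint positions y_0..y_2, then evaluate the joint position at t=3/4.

y_0 = S_0(0) = a_0 = -1
y_1 = S_1(0) = a_1 = 5
y_2 = S_1(3) = 1
t_q=3/4 is in segment 0 (τ=3/4); S_0(τ)=139/128

y_0=-1 y_1=5 y_2=1
S(3/4) = 139/128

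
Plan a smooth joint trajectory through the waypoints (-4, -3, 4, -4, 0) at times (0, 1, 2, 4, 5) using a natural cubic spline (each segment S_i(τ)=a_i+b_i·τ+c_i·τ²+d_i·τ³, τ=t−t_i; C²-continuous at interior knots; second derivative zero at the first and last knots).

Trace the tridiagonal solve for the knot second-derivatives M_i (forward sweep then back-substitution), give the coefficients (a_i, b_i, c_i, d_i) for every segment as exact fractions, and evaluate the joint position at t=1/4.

Δ: Δ0=1, Δ1=7, Δ2=-4, Δ3=4
row 1: diag=4, rhs=36; c'=1/4, d'=9
row 2: denom=6−1·1/4=23/4; d'=(-66−1·9)/(23/4)=-300/23
row 3: denom=6−2·8/23=122/23; d'=(48−2·-300/23)/(122/23)=852/61
back: M3=852/61
back: M2=-300/23−8/23·852/61=-1092/61
back: M1=9−1/4·-1092/61=822/61
M: M0=0, M1=822/61, M2=-1092/61, M3=852/61, M4=0
seg 0: a=-4, c=M0/2=0, d=(M1−M0)/(6·1)=137/61, b=Δ0−h0·(2M0+M1)/6=-76/61
seg 1: a=-3, c=M1/2=411/61, d=(M2−M1)/(6·1)=-319/61, b=Δ1−h1·(2M1+M2)/6=335/61
seg 2: a=4, c=M2/2=-546/61, d=(M3−M2)/(6·2)=162/61, b=Δ2−h2·(2M2+M3)/6=200/61
seg 3: a=-4, c=M3/2=426/61, d=(M4−M3)/(6·1)=-142/61, b=Δ3−h3·(2M3+M4)/6=-40/61
t_q=1/4 → seg 0, τ=1/4; S=-4+-76/61·τ+0·τ²+137/61·τ³=-16695/3904

  seg 0: a=-4 b=-76/61 c=0 d=137/61
  seg 1: a=-3 b=335/61 c=411/61 d=-319/61
  seg 2: a=4 b=200/61 c=-546/61 d=162/61
  seg 3: a=-4 b=-40/61 c=426/61 d=-142/61
S(1/4) = -16695/3904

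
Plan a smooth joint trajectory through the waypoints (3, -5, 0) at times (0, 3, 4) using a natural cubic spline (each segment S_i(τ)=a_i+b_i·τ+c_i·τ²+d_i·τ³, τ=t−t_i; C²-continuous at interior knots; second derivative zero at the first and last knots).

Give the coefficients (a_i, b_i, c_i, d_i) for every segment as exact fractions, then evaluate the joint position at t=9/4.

  seg 0: a=3 b=-133/24 c=0 d=23/72
  seg 1: a=-5 b=37/12 c=23/8 d=-23/24
S(9/4) = -2985/512

Δ: Δ0=-8/3, Δ1=5
row 1: diag=8, rhs=46; c'=1/8, d'=23/4
back: M1=23/4
M: M0=0, M1=23/4, M2=0
seg 0: a=3, c=M0/2=0, d=(M1−M0)/(6·3)=23/72, b=Δ0−h0·(2M0+M1)/6=-133/24
seg 1: a=-5, c=M1/2=23/8, d=(M2−M1)/(6·1)=-23/24, b=Δ1−h1·(2M1+M2)/6=37/12
t_q=9/4 → seg 0, τ=9/4; S=3+-133/24·τ+0·τ²+23/72·τ³=-2985/512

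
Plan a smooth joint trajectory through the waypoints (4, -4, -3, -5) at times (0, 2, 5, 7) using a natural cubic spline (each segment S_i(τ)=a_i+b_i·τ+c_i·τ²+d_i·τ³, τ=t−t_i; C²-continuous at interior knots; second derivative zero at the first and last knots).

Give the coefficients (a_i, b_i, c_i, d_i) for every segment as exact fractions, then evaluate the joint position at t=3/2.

Δ: Δ0=-4, Δ1=1/3, Δ2=-1
row 1: diag=10, rhs=26; c'=3/10, d'=13/5
row 2: denom=10−3·3/10=91/10; d'=(-8−3·13/5)/(91/10)=-158/91
back: M2=-158/91
back: M1=13/5−3/10·-158/91=284/91
M: M0=0, M1=284/91, M2=-158/91, M3=0
seg 0: a=4, c=M0/2=0, d=(M1−M0)/(6·2)=71/273, b=Δ0−h0·(2M0+M1)/6=-1376/273
seg 1: a=-4, c=M1/2=142/91, d=(M2−M1)/(6·3)=-17/63, b=Δ1−h1·(2M1+M2)/6=-524/273
seg 2: a=-3, c=M2/2=-79/91, d=(M3−M2)/(6·2)=79/546, b=Δ2−h2·(2M2+M3)/6=43/273
t_q=3/2 → seg 0, τ=3/2; S=4+-1376/273·τ+0·τ²+71/273·τ³=-279/104

  seg 0: a=4 b=-1376/273 c=0 d=71/273
  seg 1: a=-4 b=-524/273 c=142/91 d=-17/63
  seg 2: a=-3 b=43/273 c=-79/91 d=79/546
S(3/2) = -279/104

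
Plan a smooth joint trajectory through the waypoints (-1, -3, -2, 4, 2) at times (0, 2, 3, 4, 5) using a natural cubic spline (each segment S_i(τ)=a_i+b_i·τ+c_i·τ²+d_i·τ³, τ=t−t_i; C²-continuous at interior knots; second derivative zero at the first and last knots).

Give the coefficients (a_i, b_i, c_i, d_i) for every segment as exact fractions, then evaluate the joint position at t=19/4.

Δ: Δ0=-1, Δ1=1, Δ2=6, Δ3=-2
row 1: diag=6, rhs=12; c'=1/6, d'=2
row 2: denom=4−1·1/6=23/6; d'=(30−1·2)/(23/6)=168/23
row 3: denom=4−1·6/23=86/23; d'=(-48−1·168/23)/(86/23)=-636/43
back: M3=-636/43
back: M2=168/23−6/23·-636/43=480/43
back: M1=2−1/6·480/43=6/43
M: M0=0, M1=6/43, M2=480/43, M3=-636/43, M4=0
seg 0: a=-1, c=M0/2=0, d=(M1−M0)/(6·2)=1/86, b=Δ0−h0·(2M0+M1)/6=-45/43
seg 1: a=-3, c=M1/2=3/43, d=(M2−M1)/(6·1)=79/43, b=Δ1−h1·(2M1+M2)/6=-39/43
seg 2: a=-2, c=M2/2=240/43, d=(M3−M2)/(6·1)=-186/43, b=Δ2−h2·(2M2+M3)/6=204/43
seg 3: a=4, c=M3/2=-318/43, d=(M4−M3)/(6·1)=106/43, b=Δ3−h3·(2M3+M4)/6=126/43
t_q=19/4 → seg 3, τ=3/4; S=4+126/43·τ+-318/43·τ²+106/43·τ³=4235/1376

  seg 0: a=-1 b=-45/43 c=0 d=1/86
  seg 1: a=-3 b=-39/43 c=3/43 d=79/43
  seg 2: a=-2 b=204/43 c=240/43 d=-186/43
  seg 3: a=4 b=126/43 c=-318/43 d=106/43
S(19/4) = 4235/1376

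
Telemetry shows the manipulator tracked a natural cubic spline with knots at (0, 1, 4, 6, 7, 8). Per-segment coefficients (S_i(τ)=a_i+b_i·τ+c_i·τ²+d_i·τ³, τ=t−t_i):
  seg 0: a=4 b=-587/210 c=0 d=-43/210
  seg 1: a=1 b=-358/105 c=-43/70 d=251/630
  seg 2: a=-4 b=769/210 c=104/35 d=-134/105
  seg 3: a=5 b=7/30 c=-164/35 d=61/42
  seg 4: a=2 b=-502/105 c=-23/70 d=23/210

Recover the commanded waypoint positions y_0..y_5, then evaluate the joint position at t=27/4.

y_0 = S_0(0) = a_0 = 4
y_1 = S_1(0) = a_1 = 1
y_2 = S_2(0) = a_2 = -4
y_3 = S_3(0) = a_3 = 5
y_4 = S_4(0) = a_4 = 2
y_5 = S_4(1) = -3
t_q=27/4 is in segment 3 (τ=3/4); S_3(τ)=14121/4480

y_0=4 y_1=1 y_2=-4 y_3=5 y_4=2 y_5=-3
S(27/4) = 14121/4480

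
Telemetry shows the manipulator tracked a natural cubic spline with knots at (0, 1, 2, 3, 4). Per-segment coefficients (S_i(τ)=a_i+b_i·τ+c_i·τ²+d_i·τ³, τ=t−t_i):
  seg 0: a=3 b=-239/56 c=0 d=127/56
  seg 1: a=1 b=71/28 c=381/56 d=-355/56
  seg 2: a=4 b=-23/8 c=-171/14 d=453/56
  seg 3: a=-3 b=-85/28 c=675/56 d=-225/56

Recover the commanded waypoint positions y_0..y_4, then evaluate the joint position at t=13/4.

y_0=3 y_1=1 y_2=4 y_3=-3 y_4=2
S(13/4) = -1571/512

y_0 = S_0(0) = a_0 = 3
y_1 = S_1(0) = a_1 = 1
y_2 = S_2(0) = a_2 = 4
y_3 = S_3(0) = a_3 = -3
y_4 = S_3(1) = 2
t_q=13/4 is in segment 3 (τ=1/4); S_3(τ)=-1571/512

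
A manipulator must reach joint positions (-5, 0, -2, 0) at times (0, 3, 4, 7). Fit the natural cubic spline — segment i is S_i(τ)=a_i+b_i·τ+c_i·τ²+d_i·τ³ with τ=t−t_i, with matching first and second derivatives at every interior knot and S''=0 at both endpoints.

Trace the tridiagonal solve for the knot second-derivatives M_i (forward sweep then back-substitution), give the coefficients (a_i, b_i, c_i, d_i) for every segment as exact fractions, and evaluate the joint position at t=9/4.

  seg 0: a=-5 b=67/21 c=0 d=-32/189
  seg 1: a=0 b=-29/21 c=-32/21 d=19/21
  seg 2: a=-2 b=-12/7 c=25/21 d=-25/189
S(9/4) = 1/4

Δ: Δ0=5/3, Δ1=-2, Δ2=2/3
row 1: diag=8, rhs=-22; c'=1/8, d'=-11/4
row 2: denom=8−1·1/8=63/8; d'=(16−1·-11/4)/(63/8)=50/21
back: M2=50/21
back: M1=-11/4−1/8·50/21=-64/21
M: M0=0, M1=-64/21, M2=50/21, M3=0
seg 0: a=-5, c=M0/2=0, d=(M1−M0)/(6·3)=-32/189, b=Δ0−h0·(2M0+M1)/6=67/21
seg 1: a=0, c=M1/2=-32/21, d=(M2−M1)/(6·1)=19/21, b=Δ1−h1·(2M1+M2)/6=-29/21
seg 2: a=-2, c=M2/2=25/21, d=(M3−M2)/(6·3)=-25/189, b=Δ2−h2·(2M2+M3)/6=-12/7
t_q=9/4 → seg 0, τ=9/4; S=-5+67/21·τ+0·τ²+-32/189·τ³=1/4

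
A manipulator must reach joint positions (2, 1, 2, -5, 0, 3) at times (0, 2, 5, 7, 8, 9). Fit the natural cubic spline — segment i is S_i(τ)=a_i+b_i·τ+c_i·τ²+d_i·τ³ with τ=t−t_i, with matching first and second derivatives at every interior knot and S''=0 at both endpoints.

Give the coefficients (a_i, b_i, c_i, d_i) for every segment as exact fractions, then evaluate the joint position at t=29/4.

Δ: Δ0=-1/2, Δ1=1/3, Δ2=-7/2, Δ3=5, Δ4=3
row 1: diag=10, rhs=5; c'=3/10, d'=1/2
row 2: denom=10−3·3/10=91/10; d'=(-23−3·1/2)/(91/10)=-35/13
row 3: denom=6−2·20/91=506/91; d'=(51−2·-35/13)/(506/91)=5131/506
row 4: denom=4−1·91/506=1933/506; d'=(-12−1·5131/506)/(1933/506)=-11203/1933
back: M4=-11203/1933
back: M3=5131/506−91/506·-11203/1933=21616/1933
back: M2=-35/13−20/91·21616/1933=-9955/1933
back: M1=1/2−3/10·-9955/1933=3953/1933
M: M0=0, M1=3953/1933, M2=-9955/1933, M3=21616/1933, M4=-11203/1933, M5=0
seg 0: a=2, c=M0/2=0, d=(M1−M0)/(6·2)=3953/23196, b=Δ0−h0·(2M0+M1)/6=-13705/11598
seg 1: a=1, c=M1/2=3953/3866, d=(M2−M1)/(6·3)=-2318/5799, b=Δ1−h1·(2M1+M2)/6=10013/11598
seg 2: a=2, c=M2/2=-9955/3866, d=(M3−M2)/(6·2)=31571/23196, b=Δ2−h2·(2M2+M3)/6=-44005/11598
seg 3: a=-5, c=M3/2=10808/1933, d=(M4−M3)/(6·1)=-32819/11598, b=Δ3−h3·(2M3+M4)/6=25961/11598
seg 4: a=0, c=M4/2=-11203/3866, d=(M5−M4)/(6·1)=11203/11598, b=Δ4−h4·(2M4+M5)/6=28600/5799
t_q=29/4 → seg 3, τ=1/4; S=-5+25961/11598·τ+10808/1933·τ²+-32819/11598·τ³=-1023137/247424

  seg 0: a=2 b=-13705/11598 c=0 d=3953/23196
  seg 1: a=1 b=10013/11598 c=3953/3866 d=-2318/5799
  seg 2: a=2 b=-44005/11598 c=-9955/3866 d=31571/23196
  seg 3: a=-5 b=25961/11598 c=10808/1933 d=-32819/11598
  seg 4: a=0 b=28600/5799 c=-11203/3866 d=11203/11598
S(29/4) = -1023137/247424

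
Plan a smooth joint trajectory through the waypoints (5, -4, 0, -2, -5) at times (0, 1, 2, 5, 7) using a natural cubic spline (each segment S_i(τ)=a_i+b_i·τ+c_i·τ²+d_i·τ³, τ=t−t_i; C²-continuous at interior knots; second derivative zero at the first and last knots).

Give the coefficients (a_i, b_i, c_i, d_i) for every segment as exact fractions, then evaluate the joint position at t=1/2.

  seg 0: a=5 b=-20599/1644 c=0 d=5803/1644
  seg 1: a=-4 b=-1595/822 c=5803/548 d=-7643/1644
  seg 2: a=0 b=8699/1644 c=-460/137 d=2255/4932
  seg 3: a=-2 b=-2063/822 c=415/548 d=-415/3288
S(1/2) = -3611/4384

Δ: Δ0=-9, Δ1=4, Δ2=-2/3, Δ3=-3/2
row 1: diag=4, rhs=78; c'=1/4, d'=39/2
row 2: denom=8−1·1/4=31/4; d'=(-28−1·39/2)/(31/4)=-190/31
row 3: denom=10−3·12/31=274/31; d'=(-5−3·-190/31)/(274/31)=415/274
back: M3=415/274
back: M2=-190/31−12/31·415/274=-920/137
back: M1=39/2−1/4·-920/137=5803/274
M: M0=0, M1=5803/274, M2=-920/137, M3=415/274, M4=0
seg 0: a=5, c=M0/2=0, d=(M1−M0)/(6·1)=5803/1644, b=Δ0−h0·(2M0+M1)/6=-20599/1644
seg 1: a=-4, c=M1/2=5803/548, d=(M2−M1)/(6·1)=-7643/1644, b=Δ1−h1·(2M1+M2)/6=-1595/822
seg 2: a=0, c=M2/2=-460/137, d=(M3−M2)/(6·3)=2255/4932, b=Δ2−h2·(2M2+M3)/6=8699/1644
seg 3: a=-2, c=M3/2=415/548, d=(M4−M3)/(6·2)=-415/3288, b=Δ3−h3·(2M3+M4)/6=-2063/822
t_q=1/2 → seg 0, τ=1/2; S=5+-20599/1644·τ+0·τ²+5803/1644·τ³=-3611/4384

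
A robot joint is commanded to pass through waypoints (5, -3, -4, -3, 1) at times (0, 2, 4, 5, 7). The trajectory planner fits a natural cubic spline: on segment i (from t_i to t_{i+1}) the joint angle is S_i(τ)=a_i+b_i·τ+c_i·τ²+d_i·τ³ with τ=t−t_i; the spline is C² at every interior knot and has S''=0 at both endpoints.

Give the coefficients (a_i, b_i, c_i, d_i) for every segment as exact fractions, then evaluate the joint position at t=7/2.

  seg 0: a=5 b=-1237/256 c=0 d=213/1024
  seg 1: a=-3 b=-299/128 c=639/512 d=-169/1024
  seg 2: a=-4 b=173/256 c=33/128 d=17/256
  seg 3: a=-3 b=89/64 c=117/256 d=-39/512
S(7/2) = -34839/8192

Δ: Δ0=-4, Δ1=-1/2, Δ2=1, Δ3=2
row 1: diag=8, rhs=21; c'=1/4, d'=21/8
row 2: denom=6−2·1/4=11/2; d'=(9−2·21/8)/(11/2)=15/22
row 3: denom=6−1·2/11=64/11; d'=(6−1·15/22)/(64/11)=117/128
back: M3=117/128
back: M2=15/22−2/11·117/128=33/64
back: M1=21/8−1/4·33/64=639/256
M: M0=0, M1=639/256, M2=33/64, M3=117/128, M4=0
seg 0: a=5, c=M0/2=0, d=(M1−M0)/(6·2)=213/1024, b=Δ0−h0·(2M0+M1)/6=-1237/256
seg 1: a=-3, c=M1/2=639/512, d=(M2−M1)/(6·2)=-169/1024, b=Δ1−h1·(2M1+M2)/6=-299/128
seg 2: a=-4, c=M2/2=33/128, d=(M3−M2)/(6·1)=17/256, b=Δ2−h2·(2M2+M3)/6=173/256
seg 3: a=-3, c=M3/2=117/256, d=(M4−M3)/(6·2)=-39/512, b=Δ3−h3·(2M3+M4)/6=89/64
t_q=7/2 → seg 1, τ=3/2; S=-3+-299/128·τ+639/512·τ²+-169/1024·τ³=-34839/8192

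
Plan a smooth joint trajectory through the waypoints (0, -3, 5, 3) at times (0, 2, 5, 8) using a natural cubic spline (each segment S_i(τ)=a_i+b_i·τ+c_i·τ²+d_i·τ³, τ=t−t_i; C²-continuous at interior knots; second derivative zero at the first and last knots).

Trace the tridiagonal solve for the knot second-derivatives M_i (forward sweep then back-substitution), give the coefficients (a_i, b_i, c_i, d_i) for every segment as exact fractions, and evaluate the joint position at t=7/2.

Δ: Δ0=-3/2, Δ1=8/3, Δ2=-2/3
row 1: diag=10, rhs=25; c'=3/10, d'=5/2
row 2: denom=12−3·3/10=111/10; d'=(-20−3·5/2)/(111/10)=-275/111
back: M2=-275/111
back: M1=5/2−3/10·-275/111=120/37
M: M0=0, M1=120/37, M2=-275/111, M3=0
seg 0: a=0, c=M0/2=0, d=(M1−M0)/(6·2)=10/37, b=Δ0−h0·(2M0+M1)/6=-191/74
seg 1: a=-3, c=M1/2=60/37, d=(M2−M1)/(6·3)=-635/1998, b=Δ1−h1·(2M1+M2)/6=49/74
seg 2: a=5, c=M2/2=-275/222, d=(M3−M2)/(6·3)=275/1998, b=Δ2−h2·(2M2+M3)/6=67/37
t_q=7/2 → seg 1, τ=3/2; S=-3+49/74·τ+60/37·τ²+-635/1998·τ³=337/592

  seg 0: a=0 b=-191/74 c=0 d=10/37
  seg 1: a=-3 b=49/74 c=60/37 d=-635/1998
  seg 2: a=5 b=67/37 c=-275/222 d=275/1998
S(7/2) = 337/592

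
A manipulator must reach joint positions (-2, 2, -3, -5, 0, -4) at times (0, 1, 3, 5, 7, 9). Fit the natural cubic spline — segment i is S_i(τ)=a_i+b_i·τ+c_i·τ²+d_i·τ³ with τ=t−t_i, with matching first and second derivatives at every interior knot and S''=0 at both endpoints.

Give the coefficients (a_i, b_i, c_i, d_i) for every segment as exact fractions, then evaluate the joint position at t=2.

Δ: Δ0=4, Δ1=-5/2, Δ2=-1, Δ3=5/2, Δ4=-2
row 1: diag=6, rhs=-39; c'=1/3, d'=-13/2
row 2: denom=8−2·1/3=22/3; d'=(9−2·-13/2)/(22/3)=3
row 3: denom=8−2·3/11=82/11; d'=(21−2·3)/(82/11)=165/82
row 4: denom=8−2·11/41=306/41; d'=(-27−2·165/82)/(306/41)=-212/51
back: M4=-212/51
back: M3=165/82−11/41·-212/51=319/102
back: M2=3−3/11·319/102=73/34
back: M1=-13/2−1/3·73/34=-368/51
M: M0=0, M1=-368/51, M2=73/34, M3=319/102, M4=-212/51, M5=0
seg 0: a=-2, c=M0/2=0, d=(M1−M0)/(6·1)=-184/153, b=Δ0−h0·(2M0+M1)/6=796/153
seg 1: a=2, c=M1/2=-184/51, d=(M2−M1)/(6·2)=955/1224, b=Δ1−h1·(2M1+M2)/6=244/153
seg 2: a=-3, c=M2/2=73/68, d=(M3−M2)/(6·2)=25/306, b=Δ2−h2·(2M2+M3)/6=-1063/306
seg 3: a=-5, c=M3/2=319/204, d=(M4−M3)/(6·2)=-743/1224, b=Δ3−h3·(2M3+M4)/6=551/306
seg 4: a=0, c=M4/2=-106/51, d=(M5−M4)/(6·2)=53/153, b=Δ4−h4·(2M4+M5)/6=118/153
t_q=2 → seg 1, τ=1; S=2+244/153·τ+-184/51·τ²+955/1224·τ³=313/408

  seg 0: a=-2 b=796/153 c=0 d=-184/153
  seg 1: a=2 b=244/153 c=-184/51 d=955/1224
  seg 2: a=-3 b=-1063/306 c=73/68 d=25/306
  seg 3: a=-5 b=551/306 c=319/204 d=-743/1224
  seg 4: a=0 b=118/153 c=-106/51 d=53/153
S(2) = 313/408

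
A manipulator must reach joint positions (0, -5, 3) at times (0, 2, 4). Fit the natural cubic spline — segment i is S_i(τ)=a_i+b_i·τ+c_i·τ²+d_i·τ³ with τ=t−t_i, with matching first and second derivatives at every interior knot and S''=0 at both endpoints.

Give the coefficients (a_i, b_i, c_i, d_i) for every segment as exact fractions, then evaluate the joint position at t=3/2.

Δ: Δ0=-5/2, Δ1=4
row 1: diag=8, rhs=39; c'=1/4, d'=39/8
back: M1=39/8
M: M0=0, M1=39/8, M2=0
seg 0: a=0, c=M0/2=0, d=(M1−M0)/(6·2)=13/32, b=Δ0−h0·(2M0+M1)/6=-33/8
seg 1: a=-5, c=M1/2=39/16, d=(M2−M1)/(6·2)=-13/32, b=Δ1−h1·(2M1+M2)/6=3/4
t_q=3/2 → seg 0, τ=3/2; S=0+-33/8·τ+0·τ²+13/32·τ³=-1233/256

  seg 0: a=0 b=-33/8 c=0 d=13/32
  seg 1: a=-5 b=3/4 c=39/16 d=-13/32
S(3/2) = -1233/256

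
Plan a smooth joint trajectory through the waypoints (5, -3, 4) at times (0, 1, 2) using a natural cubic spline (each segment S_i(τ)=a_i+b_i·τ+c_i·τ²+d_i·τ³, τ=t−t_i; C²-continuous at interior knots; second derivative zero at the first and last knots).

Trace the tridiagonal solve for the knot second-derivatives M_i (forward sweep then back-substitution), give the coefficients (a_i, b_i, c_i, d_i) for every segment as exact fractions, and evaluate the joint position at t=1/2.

Δ: Δ0=-8, Δ1=7
row 1: diag=4, rhs=90; c'=1/4, d'=45/2
back: M1=45/2
M: M0=0, M1=45/2, M2=0
seg 0: a=5, c=M0/2=0, d=(M1−M0)/(6·1)=15/4, b=Δ0−h0·(2M0+M1)/6=-47/4
seg 1: a=-3, c=M1/2=45/4, d=(M2−M1)/(6·1)=-15/4, b=Δ1−h1·(2M1+M2)/6=-1/2
t_q=1/2 → seg 0, τ=1/2; S=5+-47/4·τ+0·τ²+15/4·τ³=-13/32

  seg 0: a=5 b=-47/4 c=0 d=15/4
  seg 1: a=-3 b=-1/2 c=45/4 d=-15/4
S(1/2) = -13/32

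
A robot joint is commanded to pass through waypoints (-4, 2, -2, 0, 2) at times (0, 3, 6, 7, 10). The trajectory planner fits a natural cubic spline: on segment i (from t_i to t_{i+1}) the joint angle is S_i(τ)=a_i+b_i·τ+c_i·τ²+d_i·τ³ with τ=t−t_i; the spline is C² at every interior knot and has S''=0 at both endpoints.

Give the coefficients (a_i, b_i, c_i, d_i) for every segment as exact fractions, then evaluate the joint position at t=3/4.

Δ: Δ0=2, Δ1=-4/3, Δ2=2, Δ3=2/3
row 1: diag=12, rhs=-20; c'=1/4, d'=-5/3
row 2: denom=8−3·1/4=29/4; d'=(20−3·-5/3)/(29/4)=100/29
row 3: denom=8−1·4/29=228/29; d'=(-8−1·100/29)/(228/29)=-83/57
back: M3=-83/57
back: M2=100/29−4/29·-83/57=208/57
back: M1=-5/3−1/4·208/57=-49/19
M: M0=0, M1=-49/19, M2=208/57, M3=-83/57, M4=0
seg 0: a=-4, c=M0/2=0, d=(M1−M0)/(6·3)=-49/342, b=Δ0−h0·(2M0+M1)/6=125/38
seg 1: a=2, c=M1/2=-49/38, d=(M2−M1)/(6·3)=355/1026, b=Δ1−h1·(2M1+M2)/6=-11/19
seg 2: a=-2, c=M2/2=104/57, d=(M3−M2)/(6·1)=-97/114, b=Δ2−h2·(2M2+M3)/6=39/38
seg 3: a=0, c=M3/2=-83/114, d=(M4−M3)/(6·3)=83/1026, b=Δ3−h3·(2M3+M4)/6=121/57
t_q=3/4 → seg 0, τ=3/4; S=-4+125/38·τ+0·τ²+-49/342·τ³=-3875/2432

  seg 0: a=-4 b=125/38 c=0 d=-49/342
  seg 1: a=2 b=-11/19 c=-49/38 d=355/1026
  seg 2: a=-2 b=39/38 c=104/57 d=-97/114
  seg 3: a=0 b=121/57 c=-83/114 d=83/1026
S(3/4) = -3875/2432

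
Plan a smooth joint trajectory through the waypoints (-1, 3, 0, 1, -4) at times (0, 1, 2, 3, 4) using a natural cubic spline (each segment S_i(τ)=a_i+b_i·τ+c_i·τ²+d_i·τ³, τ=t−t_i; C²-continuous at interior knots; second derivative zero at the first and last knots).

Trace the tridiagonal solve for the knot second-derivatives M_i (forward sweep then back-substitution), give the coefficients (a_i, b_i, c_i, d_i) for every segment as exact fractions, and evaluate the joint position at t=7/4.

Δ: Δ0=4, Δ1=-3, Δ2=1, Δ3=-5
row 1: diag=4, rhs=-42; c'=1/4, d'=-21/2
row 2: denom=4−1·1/4=15/4; d'=(24−1·-21/2)/(15/4)=46/5
row 3: denom=4−1·4/15=56/15; d'=(-36−1·46/5)/(56/15)=-339/28
back: M3=-339/28
back: M2=46/5−4/15·-339/28=87/7
back: M1=-21/2−1/4·87/7=-381/28
M: M0=0, M1=-381/28, M2=87/7, M3=-339/28, M4=0
seg 0: a=-1, c=M0/2=0, d=(M1−M0)/(6·1)=-127/56, b=Δ0−h0·(2M0+M1)/6=351/56
seg 1: a=3, c=M1/2=-381/56, d=(M2−M1)/(6·1)=243/56, b=Δ1−h1·(2M1+M2)/6=-15/28
seg 2: a=0, c=M2/2=87/14, d=(M3−M2)/(6·1)=-229/56, b=Δ2−h2·(2M2+M3)/6=-9/8
seg 3: a=1, c=M3/2=-339/56, d=(M4−M3)/(6·1)=113/56, b=Δ3−h3·(2M3+M4)/6=-27/28
t_q=7/4 → seg 1, τ=3/4; S=3+-15/28·τ+-381/56·τ²+243/56·τ³=2157/3584

  seg 0: a=-1 b=351/56 c=0 d=-127/56
  seg 1: a=3 b=-15/28 c=-381/56 d=243/56
  seg 2: a=0 b=-9/8 c=87/14 d=-229/56
  seg 3: a=1 b=-27/28 c=-339/56 d=113/56
S(7/4) = 2157/3584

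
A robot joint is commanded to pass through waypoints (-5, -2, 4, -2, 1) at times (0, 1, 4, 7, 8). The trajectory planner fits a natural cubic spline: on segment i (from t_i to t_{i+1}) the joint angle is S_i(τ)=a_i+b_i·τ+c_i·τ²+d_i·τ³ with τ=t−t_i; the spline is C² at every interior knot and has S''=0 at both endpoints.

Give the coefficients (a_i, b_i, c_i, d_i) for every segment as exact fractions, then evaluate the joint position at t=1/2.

Δ: Δ0=3, Δ1=2, Δ2=-2, Δ3=3
row 1: diag=8, rhs=-6; c'=3/8, d'=-3/4
row 2: denom=12−3·3/8=87/8; d'=(-24−3·-3/4)/(87/8)=-2
row 3: denom=8−3·8/29=208/29; d'=(30−3·-2)/(208/29)=261/52
back: M3=261/52
back: M2=-2−8/29·261/52=-44/13
back: M1=-3/4−3/8·-44/13=27/52
M: M0=0, M1=27/52, M2=-44/13, M3=261/52, M4=0
seg 0: a=-5, c=M0/2=0, d=(M1−M0)/(6·1)=9/104, b=Δ0−h0·(2M0+M1)/6=303/104
seg 1: a=-2, c=M1/2=27/104, d=(M2−M1)/(6·3)=-203/936, b=Δ1−h1·(2M1+M2)/6=165/52
seg 2: a=4, c=M2/2=-22/13, d=(M3−M2)/(6·3)=437/936, b=Δ2−h2·(2M2+M3)/6=-9/8
seg 3: a=-2, c=M3/2=261/104, d=(M4−M3)/(6·1)=-87/104, b=Δ3−h3·(2M3+M4)/6=69/52
t_q=1/2 → seg 0, τ=1/2; S=-5+303/104·τ+0·τ²+9/104·τ³=-2939/832

  seg 0: a=-5 b=303/104 c=0 d=9/104
  seg 1: a=-2 b=165/52 c=27/104 d=-203/936
  seg 2: a=4 b=-9/8 c=-22/13 d=437/936
  seg 3: a=-2 b=69/52 c=261/104 d=-87/104
S(1/2) = -2939/832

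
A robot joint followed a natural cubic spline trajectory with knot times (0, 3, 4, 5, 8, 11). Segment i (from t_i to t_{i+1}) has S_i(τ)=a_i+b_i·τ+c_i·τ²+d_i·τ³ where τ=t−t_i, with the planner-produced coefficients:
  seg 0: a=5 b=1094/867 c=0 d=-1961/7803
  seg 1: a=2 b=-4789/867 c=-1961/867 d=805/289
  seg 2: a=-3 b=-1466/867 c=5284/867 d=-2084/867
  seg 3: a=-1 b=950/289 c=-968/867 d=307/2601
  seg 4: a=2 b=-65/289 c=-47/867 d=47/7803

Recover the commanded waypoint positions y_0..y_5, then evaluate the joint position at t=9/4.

y_0 = S_0(0) = a_0 = 5
y_1 = S_1(0) = a_1 = 2
y_2 = S_2(0) = a_2 = -3
y_3 = S_3(0) = a_3 = -1
y_4 = S_4(0) = a_4 = 2
y_5 = S_4(3) = 1
t_q=9/4 is in segment 0 (τ=9/4); S_0(τ)=92045/18496

y_0=5 y_1=2 y_2=-3 y_3=-1 y_4=2 y_5=1
S(9/4) = 92045/18496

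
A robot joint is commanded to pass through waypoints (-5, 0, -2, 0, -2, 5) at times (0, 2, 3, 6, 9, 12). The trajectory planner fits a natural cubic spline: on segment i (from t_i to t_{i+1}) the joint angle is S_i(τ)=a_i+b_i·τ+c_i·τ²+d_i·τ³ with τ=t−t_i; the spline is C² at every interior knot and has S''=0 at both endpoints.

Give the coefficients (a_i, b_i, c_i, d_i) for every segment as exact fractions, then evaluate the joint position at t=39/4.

  seg 0: a=-5 b=15907/3798 c=0 d=-1603/3798
  seg 1: a=0 b=-3329/3798 c=-1603/633 d=5351/3798
  seg 2: a=-2 b=-3256/1899 c=715/422 d=-10261/34182
  seg 3: a=0 b=1315/3798 c=-1913/1899 d=7631/34182
  seg 4: a=-2 b=626/1899 c=3805/3798 d=-3805/34182
S(39/4) = -33387/27008

Δ: Δ0=5/2, Δ1=-2, Δ2=2/3, Δ3=-2/3, Δ4=7/3
row 1: diag=6, rhs=-27; c'=1/6, d'=-9/2
row 2: denom=8−1·1/6=47/6; d'=(16−1·-9/2)/(47/6)=123/47
row 3: denom=12−3·18/47=510/47; d'=(-8−3·123/47)/(510/47)=-149/102
row 4: denom=12−3·47/170=1899/170; d'=(18−3·-149/102)/(1899/170)=3805/1899
back: M4=3805/1899
back: M3=-149/102−47/170·3805/1899=-3826/1899
back: M2=123/47−18/47·-3826/1899=715/211
back: M1=-9/2−1/6·715/211=-3206/633
M: M0=0, M1=-3206/633, M2=715/211, M3=-3826/1899, M4=3805/1899, M5=0
seg 0: a=-5, c=M0/2=0, d=(M1−M0)/(6·2)=-1603/3798, b=Δ0−h0·(2M0+M1)/6=15907/3798
seg 1: a=0, c=M1/2=-1603/633, d=(M2−M1)/(6·1)=5351/3798, b=Δ1−h1·(2M1+M2)/6=-3329/3798
seg 2: a=-2, c=M2/2=715/422, d=(M3−M2)/(6·3)=-10261/34182, b=Δ2−h2·(2M2+M3)/6=-3256/1899
seg 3: a=0, c=M3/2=-1913/1899, d=(M4−M3)/(6·3)=7631/34182, b=Δ3−h3·(2M3+M4)/6=1315/3798
seg 4: a=-2, c=M4/2=3805/3798, d=(M5−M4)/(6·3)=-3805/34182, b=Δ4−h4·(2M4+M5)/6=626/1899
t_q=39/4 → seg 4, τ=3/4; S=-2+626/1899·τ+3805/3798·τ²+-3805/34182·τ³=-33387/27008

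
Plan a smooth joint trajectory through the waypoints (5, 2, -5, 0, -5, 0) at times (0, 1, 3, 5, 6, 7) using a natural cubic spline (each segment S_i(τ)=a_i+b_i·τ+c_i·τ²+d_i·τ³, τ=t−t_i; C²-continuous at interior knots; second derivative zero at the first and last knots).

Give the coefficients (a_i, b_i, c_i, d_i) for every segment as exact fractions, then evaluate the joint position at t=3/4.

  seg 0: a=5 b=-557/229 c=0 d=-130/229
  seg 1: a=2 b=-947/229 c=-390/229 d=1851/1832
  seg 2: a=-5 b=539/458 c=3993/916 d=-3387/1832
  seg 3: a=0 b=-818/229 c=-1542/229 d=1215/229
  seg 4: a=-5 b=-257/229 c=2103/229 d=-701/229
S(3/4) = 21517/7328

Δ: Δ0=-3, Δ1=-7/2, Δ2=5/2, Δ3=-5, Δ4=5
row 1: diag=6, rhs=-3; c'=1/3, d'=-1/2
row 2: denom=8−2·1/3=22/3; d'=(36−2·-1/2)/(22/3)=111/22
row 3: denom=6−2·3/11=60/11; d'=(-45−2·111/22)/(60/11)=-101/10
row 4: denom=4−1·11/60=229/60; d'=(60−1·-101/10)/(229/60)=4206/229
back: M4=4206/229
back: M3=-101/10−11/60·4206/229=-3084/229
back: M2=111/22−3/11·-3084/229=3993/458
back: M1=-1/2−1/3·3993/458=-780/229
M: M0=0, M1=-780/229, M2=3993/458, M3=-3084/229, M4=4206/229, M5=0
seg 0: a=5, c=M0/2=0, d=(M1−M0)/(6·1)=-130/229, b=Δ0−h0·(2M0+M1)/6=-557/229
seg 1: a=2, c=M1/2=-390/229, d=(M2−M1)/(6·2)=1851/1832, b=Δ1−h1·(2M1+M2)/6=-947/229
seg 2: a=-5, c=M2/2=3993/916, d=(M3−M2)/(6·2)=-3387/1832, b=Δ2−h2·(2M2+M3)/6=539/458
seg 3: a=0, c=M3/2=-1542/229, d=(M4−M3)/(6·1)=1215/229, b=Δ3−h3·(2M3+M4)/6=-818/229
seg 4: a=-5, c=M4/2=2103/229, d=(M5−M4)/(6·1)=-701/229, b=Δ4−h4·(2M4+M5)/6=-257/229
t_q=3/4 → seg 0, τ=3/4; S=5+-557/229·τ+0·τ²+-130/229·τ³=21517/7328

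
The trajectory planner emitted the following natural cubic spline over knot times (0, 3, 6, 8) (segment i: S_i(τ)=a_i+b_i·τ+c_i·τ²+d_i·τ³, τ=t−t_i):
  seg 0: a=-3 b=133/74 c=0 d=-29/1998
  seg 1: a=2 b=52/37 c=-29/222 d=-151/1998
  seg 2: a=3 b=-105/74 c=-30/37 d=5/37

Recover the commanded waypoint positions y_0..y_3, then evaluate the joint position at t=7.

y_0 = S_0(0) = a_0 = -3
y_1 = S_1(0) = a_1 = 2
y_2 = S_2(0) = a_2 = 3
y_3 = S_2(2) = -2
t_q=7 is in segment 2 (τ=1); S_2(τ)=67/74

y_0=-3 y_1=2 y_2=3 y_3=-2
S(7) = 67/74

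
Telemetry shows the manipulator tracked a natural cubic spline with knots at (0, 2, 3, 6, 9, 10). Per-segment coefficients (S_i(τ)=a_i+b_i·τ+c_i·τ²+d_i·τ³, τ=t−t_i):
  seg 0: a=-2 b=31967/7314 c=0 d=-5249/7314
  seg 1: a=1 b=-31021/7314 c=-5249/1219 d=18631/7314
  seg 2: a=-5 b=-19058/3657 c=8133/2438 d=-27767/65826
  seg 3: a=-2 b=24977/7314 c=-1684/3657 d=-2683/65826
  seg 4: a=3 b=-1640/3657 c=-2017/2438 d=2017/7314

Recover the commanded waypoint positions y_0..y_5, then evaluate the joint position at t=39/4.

y_0=-2 y_1=1 y_2=-5 y_3=-2 y_4=3 y_5=2
S(39/4) = 361157/156032

y_0 = S_0(0) = a_0 = -2
y_1 = S_1(0) = a_1 = 1
y_2 = S_2(0) = a_2 = -5
y_3 = S_3(0) = a_3 = -2
y_4 = S_4(0) = a_4 = 3
y_5 = S_4(1) = 2
t_q=39/4 is in segment 4 (τ=3/4); S_4(τ)=361157/156032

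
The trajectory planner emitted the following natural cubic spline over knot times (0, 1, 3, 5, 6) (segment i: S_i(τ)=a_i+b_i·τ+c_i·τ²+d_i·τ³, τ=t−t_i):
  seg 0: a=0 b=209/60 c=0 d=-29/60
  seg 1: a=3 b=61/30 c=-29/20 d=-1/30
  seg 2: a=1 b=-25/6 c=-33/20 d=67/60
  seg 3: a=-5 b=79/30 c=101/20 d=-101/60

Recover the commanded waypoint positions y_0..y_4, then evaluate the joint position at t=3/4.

y_0=0 y_1=3 y_2=1 y_3=-5 y_4=1
S(3/4) = 3083/1280

y_0 = S_0(0) = a_0 = 0
y_1 = S_1(0) = a_1 = 3
y_2 = S_2(0) = a_2 = 1
y_3 = S_3(0) = a_3 = -5
y_4 = S_3(1) = 1
t_q=3/4 is in segment 0 (τ=3/4); S_0(τ)=3083/1280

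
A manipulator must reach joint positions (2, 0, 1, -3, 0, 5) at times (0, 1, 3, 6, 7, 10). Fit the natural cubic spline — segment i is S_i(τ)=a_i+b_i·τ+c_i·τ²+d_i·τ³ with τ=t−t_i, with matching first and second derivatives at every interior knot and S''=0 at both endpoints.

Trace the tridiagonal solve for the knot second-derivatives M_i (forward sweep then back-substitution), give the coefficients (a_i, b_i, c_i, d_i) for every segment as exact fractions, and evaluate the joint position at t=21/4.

  seg 0: a=2 b=-1339/516 c=0 d=307/516
  seg 1: a=0 b=-209/258 c=307/172 d=-583/1032
  seg 2: a=1 b=-58/129 c=-69/43 d=169/387
  seg 3: a=-3 b=221/129 c=100/43 d=-134/129
  seg 4: a=0 b=419/129 c=-34/43 d=34/387
S(21/4) = -8699/2752

Δ: Δ0=-2, Δ1=1/2, Δ2=-4/3, Δ3=3, Δ4=5/3
row 1: diag=6, rhs=15; c'=1/3, d'=5/2
row 2: denom=10−2·1/3=28/3; d'=(-11−2·5/2)/(28/3)=-12/7
row 3: denom=8−3·9/28=197/28; d'=(26−3·-12/7)/(197/28)=872/197
row 4: denom=8−1·28/197=1548/197; d'=(-8−1·872/197)/(1548/197)=-68/43
back: M4=-68/43
back: M3=872/197−28/197·-68/43=200/43
back: M2=-12/7−9/28·200/43=-138/43
back: M1=5/2−1/3·-138/43=307/86
M: M0=0, M1=307/86, M2=-138/43, M3=200/43, M4=-68/43, M5=0
seg 0: a=2, c=M0/2=0, d=(M1−M0)/(6·1)=307/516, b=Δ0−h0·(2M0+M1)/6=-1339/516
seg 1: a=0, c=M1/2=307/172, d=(M2−M1)/(6·2)=-583/1032, b=Δ1−h1·(2M1+M2)/6=-209/258
seg 2: a=1, c=M2/2=-69/43, d=(M3−M2)/(6·3)=169/387, b=Δ2−h2·(2M2+M3)/6=-58/129
seg 3: a=-3, c=M3/2=100/43, d=(M4−M3)/(6·1)=-134/129, b=Δ3−h3·(2M3+M4)/6=221/129
seg 4: a=0, c=M4/2=-34/43, d=(M5−M4)/(6·3)=34/387, b=Δ4−h4·(2M4+M5)/6=419/129
t_q=21/4 → seg 2, τ=9/4; S=1+-58/129·τ+-69/43·τ²+169/387·τ³=-8699/2752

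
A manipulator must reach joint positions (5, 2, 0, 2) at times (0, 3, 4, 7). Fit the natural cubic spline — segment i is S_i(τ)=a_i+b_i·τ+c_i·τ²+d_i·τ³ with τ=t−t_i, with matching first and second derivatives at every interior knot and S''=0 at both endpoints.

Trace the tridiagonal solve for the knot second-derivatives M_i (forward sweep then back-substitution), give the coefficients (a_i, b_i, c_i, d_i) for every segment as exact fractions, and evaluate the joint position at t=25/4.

  seg 0: a=5 b=-31/63 c=0 d=-32/567
  seg 1: a=2 b=-127/63 c=-32/63 d=11/21
  seg 2: a=0 b=-92/63 c=67/63 d=-67/567
S(25/4) = 337/448

Δ: Δ0=-1, Δ1=-2, Δ2=2/3
row 1: diag=8, rhs=-6; c'=1/8, d'=-3/4
row 2: denom=8−1·1/8=63/8; d'=(16−1·-3/4)/(63/8)=134/63
back: M2=134/63
back: M1=-3/4−1/8·134/63=-64/63
M: M0=0, M1=-64/63, M2=134/63, M3=0
seg 0: a=5, c=M0/2=0, d=(M1−M0)/(6·3)=-32/567, b=Δ0−h0·(2M0+M1)/6=-31/63
seg 1: a=2, c=M1/2=-32/63, d=(M2−M1)/(6·1)=11/21, b=Δ1−h1·(2M1+M2)/6=-127/63
seg 2: a=0, c=M2/2=67/63, d=(M3−M2)/(6·3)=-67/567, b=Δ2−h2·(2M2+M3)/6=-92/63
t_q=25/4 → seg 2, τ=9/4; S=0+-92/63·τ+67/63·τ²+-67/567·τ³=337/448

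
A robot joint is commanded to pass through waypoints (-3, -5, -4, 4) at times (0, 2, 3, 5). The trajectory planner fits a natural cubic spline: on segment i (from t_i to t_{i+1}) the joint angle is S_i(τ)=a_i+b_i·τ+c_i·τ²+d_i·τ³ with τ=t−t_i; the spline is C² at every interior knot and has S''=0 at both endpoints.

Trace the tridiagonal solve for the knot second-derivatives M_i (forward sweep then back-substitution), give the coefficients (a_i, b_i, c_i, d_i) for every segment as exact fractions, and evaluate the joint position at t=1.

  seg 0: a=-3 b=-53/35 c=0 d=9/70
  seg 1: a=-5 b=1/35 c=27/35 d=1/5
  seg 2: a=-4 b=76/35 c=48/35 d=-8/35
S(1) = -307/70

Δ: Δ0=-1, Δ1=1, Δ2=4
row 1: diag=6, rhs=12; c'=1/6, d'=2
row 2: denom=6−1·1/6=35/6; d'=(18−1·2)/(35/6)=96/35
back: M2=96/35
back: M1=2−1/6·96/35=54/35
M: M0=0, M1=54/35, M2=96/35, M3=0
seg 0: a=-3, c=M0/2=0, d=(M1−M0)/(6·2)=9/70, b=Δ0−h0·(2M0+M1)/6=-53/35
seg 1: a=-5, c=M1/2=27/35, d=(M2−M1)/(6·1)=1/5, b=Δ1−h1·(2M1+M2)/6=1/35
seg 2: a=-4, c=M2/2=48/35, d=(M3−M2)/(6·2)=-8/35, b=Δ2−h2·(2M2+M3)/6=76/35
t_q=1 → seg 0, τ=1; S=-3+-53/35·τ+0·τ²+9/70·τ³=-307/70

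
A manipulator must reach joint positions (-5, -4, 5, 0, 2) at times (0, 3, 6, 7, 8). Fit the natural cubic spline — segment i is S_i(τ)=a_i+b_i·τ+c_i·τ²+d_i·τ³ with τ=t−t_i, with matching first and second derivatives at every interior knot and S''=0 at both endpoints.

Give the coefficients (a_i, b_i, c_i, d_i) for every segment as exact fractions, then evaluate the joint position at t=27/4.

  seg 0: a=-5 b=-487/336 c=0 d=599/3024
  seg 1: a=-4 b=655/168 c=599/336 d=-2099/3024
  seg 2: a=5 b=-199/48 c=-125/28 d=1213/336
  seg 3: a=0 b=-377/168 c=713/112 d=-713/336
S(27/4) = 6469/7168

Δ: Δ0=1/3, Δ1=3, Δ2=-5, Δ3=2
row 1: diag=12, rhs=16; c'=1/4, d'=4/3
row 2: denom=8−3·1/4=29/4; d'=(-48−3·4/3)/(29/4)=-208/29
row 3: denom=4−1·4/29=112/29; d'=(42−1·-208/29)/(112/29)=713/56
back: M3=713/56
back: M2=-208/29−4/29·713/56=-125/14
back: M1=4/3−1/4·-125/14=599/168
M: M0=0, M1=599/168, M2=-125/14, M3=713/56, M4=0
seg 0: a=-5, c=M0/2=0, d=(M1−M0)/(6·3)=599/3024, b=Δ0−h0·(2M0+M1)/6=-487/336
seg 1: a=-4, c=M1/2=599/336, d=(M2−M1)/(6·3)=-2099/3024, b=Δ1−h1·(2M1+M2)/6=655/168
seg 2: a=5, c=M2/2=-125/28, d=(M3−M2)/(6·1)=1213/336, b=Δ2−h2·(2M2+M3)/6=-199/48
seg 3: a=0, c=M3/2=713/112, d=(M4−M3)/(6·1)=-713/336, b=Δ3−h3·(2M3+M4)/6=-377/168
t_q=27/4 → seg 2, τ=3/4; S=5+-199/48·τ+-125/28·τ²+1213/336·τ³=6469/7168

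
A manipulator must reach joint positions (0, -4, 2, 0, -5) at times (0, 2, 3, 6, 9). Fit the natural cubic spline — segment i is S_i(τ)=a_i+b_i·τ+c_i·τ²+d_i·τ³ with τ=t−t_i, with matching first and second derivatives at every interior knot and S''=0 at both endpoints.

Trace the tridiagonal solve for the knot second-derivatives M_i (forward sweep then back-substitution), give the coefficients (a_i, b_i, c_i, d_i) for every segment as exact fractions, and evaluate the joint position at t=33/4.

  seg 0: a=0 b=-1283/255 c=0 d=773/1020
  seg 1: a=-4 b=1036/255 c=773/170 d=-1331/510
  seg 2: a=2 b=2717/510 c=-279/85 d=131/306
  seg 3: a=0 b=-716/255 c=97/170 d=-97/1530
S(33/4) = -9033/2176

Δ: Δ0=-2, Δ1=6, Δ2=-2/3, Δ3=-5/3
row 1: diag=6, rhs=48; c'=1/6, d'=8
row 2: denom=8−1·1/6=47/6; d'=(-40−1·8)/(47/6)=-288/47
row 3: denom=12−3·18/47=510/47; d'=(-6−3·-288/47)/(510/47)=97/85
back: M3=97/85
back: M2=-288/47−18/47·97/85=-558/85
back: M1=8−1/6·-558/85=773/85
M: M0=0, M1=773/85, M2=-558/85, M3=97/85, M4=0
seg 0: a=0, c=M0/2=0, d=(M1−M0)/(6·2)=773/1020, b=Δ0−h0·(2M0+M1)/6=-1283/255
seg 1: a=-4, c=M1/2=773/170, d=(M2−M1)/(6·1)=-1331/510, b=Δ1−h1·(2M1+M2)/6=1036/255
seg 2: a=2, c=M2/2=-279/85, d=(M3−M2)/(6·3)=131/306, b=Δ2−h2·(2M2+M3)/6=2717/510
seg 3: a=0, c=M3/2=97/170, d=(M4−M3)/(6·3)=-97/1530, b=Δ3−h3·(2M3+M4)/6=-716/255
t_q=33/4 → seg 3, τ=9/4; S=0+-716/255·τ+97/170·τ²+-97/1530·τ³=-9033/2176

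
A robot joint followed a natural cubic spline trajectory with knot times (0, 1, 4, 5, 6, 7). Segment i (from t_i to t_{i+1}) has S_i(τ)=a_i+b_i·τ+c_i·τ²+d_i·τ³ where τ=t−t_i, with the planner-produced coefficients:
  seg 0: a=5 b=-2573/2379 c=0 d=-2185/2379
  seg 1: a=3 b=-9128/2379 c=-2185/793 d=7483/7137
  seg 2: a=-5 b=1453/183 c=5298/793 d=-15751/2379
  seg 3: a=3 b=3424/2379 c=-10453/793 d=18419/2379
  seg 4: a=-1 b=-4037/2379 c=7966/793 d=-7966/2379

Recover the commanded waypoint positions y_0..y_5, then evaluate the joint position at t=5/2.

y_0 = S_0(0) = a_0 = 5
y_1 = S_1(0) = a_1 = 3
y_2 = S_2(0) = a_2 = -5
y_3 = S_3(0) = a_3 = 3
y_4 = S_4(0) = a_4 = -1
y_5 = S_4(1) = 4
t_q=5/2 is in segment 1 (τ=3/2); S_1(τ)=-34361/6344

y_0=5 y_1=3 y_2=-5 y_3=3 y_4=-1 y_5=4
S(5/2) = -34361/6344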